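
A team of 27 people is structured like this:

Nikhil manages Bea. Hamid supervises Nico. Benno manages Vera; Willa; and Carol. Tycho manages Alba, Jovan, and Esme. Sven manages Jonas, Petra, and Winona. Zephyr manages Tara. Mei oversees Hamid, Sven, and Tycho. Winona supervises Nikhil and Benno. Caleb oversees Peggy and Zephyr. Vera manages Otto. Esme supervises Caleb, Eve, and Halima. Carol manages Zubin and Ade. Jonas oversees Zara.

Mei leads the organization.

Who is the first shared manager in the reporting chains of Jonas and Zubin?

Sven

Jonas's chain of managers is Sven, Mei. Zubin's chain of managers is Carol, Benno, Winona, Sven, Mei. The first manager that appears in both chains is Sven.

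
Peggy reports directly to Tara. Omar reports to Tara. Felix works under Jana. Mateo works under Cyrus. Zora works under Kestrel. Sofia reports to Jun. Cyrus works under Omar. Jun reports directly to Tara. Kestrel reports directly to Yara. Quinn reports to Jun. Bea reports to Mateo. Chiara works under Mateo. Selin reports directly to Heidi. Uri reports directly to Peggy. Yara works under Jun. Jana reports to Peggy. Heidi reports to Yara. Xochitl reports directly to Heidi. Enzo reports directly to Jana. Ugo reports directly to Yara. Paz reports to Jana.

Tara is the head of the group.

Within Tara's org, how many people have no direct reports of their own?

The people in Tara's organization with no one reporting to them are Chiara, Bea, Quinn, Sofia, Xochitl, Selin, Ugo, Zora, Uri, Paz, Enzo, Felix. That is 12.

12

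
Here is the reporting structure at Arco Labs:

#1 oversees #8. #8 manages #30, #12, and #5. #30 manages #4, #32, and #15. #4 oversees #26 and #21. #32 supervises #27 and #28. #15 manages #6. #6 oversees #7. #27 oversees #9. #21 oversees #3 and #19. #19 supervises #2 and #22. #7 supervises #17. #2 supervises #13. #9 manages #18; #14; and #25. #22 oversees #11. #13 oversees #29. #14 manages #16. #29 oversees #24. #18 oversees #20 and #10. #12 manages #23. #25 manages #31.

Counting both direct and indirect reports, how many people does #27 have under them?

#27 directly manages #9. Under #9: #25, #31, #18, #20, #10, #14, #16 (7). That's 8 in total.

8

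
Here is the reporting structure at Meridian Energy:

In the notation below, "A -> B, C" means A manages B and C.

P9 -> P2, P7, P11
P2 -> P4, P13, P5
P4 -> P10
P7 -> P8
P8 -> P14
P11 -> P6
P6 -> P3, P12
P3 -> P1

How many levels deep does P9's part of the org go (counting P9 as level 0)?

4

The longest chain under P9 runs P9 → P11 → P6 → P3 → P1, which is 4 levels below P9.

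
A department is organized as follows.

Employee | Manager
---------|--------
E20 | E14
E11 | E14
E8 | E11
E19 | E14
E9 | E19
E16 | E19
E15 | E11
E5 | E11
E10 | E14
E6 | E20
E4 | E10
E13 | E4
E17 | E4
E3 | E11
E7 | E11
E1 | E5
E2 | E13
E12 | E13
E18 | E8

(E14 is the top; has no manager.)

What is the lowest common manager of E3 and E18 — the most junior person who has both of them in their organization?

E3's chain of managers is E11, E14. E18's chain of managers is E8, E11, E14. The first manager that appears in both chains is E11.

E11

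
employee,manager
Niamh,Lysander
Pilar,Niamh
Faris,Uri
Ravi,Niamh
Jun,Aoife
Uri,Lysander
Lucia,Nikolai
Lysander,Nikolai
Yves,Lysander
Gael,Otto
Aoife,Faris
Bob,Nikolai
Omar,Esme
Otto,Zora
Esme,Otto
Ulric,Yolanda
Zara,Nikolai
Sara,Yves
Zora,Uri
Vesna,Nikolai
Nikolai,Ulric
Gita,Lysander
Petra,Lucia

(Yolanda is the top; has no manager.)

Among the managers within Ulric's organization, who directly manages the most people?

Nikolai

Direct-report counts within Ulric's organization: Ulric has 1; Nikolai has 5; Lucia has 1; Lysander has 4; Yves has 1; Niamh has 2; Uri has 2; Faris has 1; Aoife has 1; Zora has 1; Otto has 2; Esme has 1. The largest is 5, held by Nikolai.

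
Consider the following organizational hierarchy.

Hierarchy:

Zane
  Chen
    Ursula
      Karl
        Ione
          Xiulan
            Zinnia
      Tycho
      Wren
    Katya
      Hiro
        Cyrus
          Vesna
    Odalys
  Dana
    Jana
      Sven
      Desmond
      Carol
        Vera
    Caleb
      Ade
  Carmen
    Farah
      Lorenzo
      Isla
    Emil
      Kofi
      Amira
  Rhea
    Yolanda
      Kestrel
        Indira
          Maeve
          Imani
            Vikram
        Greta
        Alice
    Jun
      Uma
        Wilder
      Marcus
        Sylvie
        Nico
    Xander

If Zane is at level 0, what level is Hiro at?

3

Chain from Hiro up to Zane: Hiro → Katya → Chen → Zane. That is 3 steps up, so Hiro is 3 levels below Zane.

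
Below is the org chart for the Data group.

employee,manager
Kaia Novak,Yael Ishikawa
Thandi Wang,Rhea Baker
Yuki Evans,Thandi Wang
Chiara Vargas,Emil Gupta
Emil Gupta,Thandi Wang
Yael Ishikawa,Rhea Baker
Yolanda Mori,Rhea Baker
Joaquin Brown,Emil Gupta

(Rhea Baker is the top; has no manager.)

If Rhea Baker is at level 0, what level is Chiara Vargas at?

3

Chain from Chiara Vargas up to Rhea Baker: Chiara Vargas → Emil Gupta → Thandi Wang → Rhea Baker. That is 3 steps up, so Chiara Vargas is 3 levels below Rhea Baker.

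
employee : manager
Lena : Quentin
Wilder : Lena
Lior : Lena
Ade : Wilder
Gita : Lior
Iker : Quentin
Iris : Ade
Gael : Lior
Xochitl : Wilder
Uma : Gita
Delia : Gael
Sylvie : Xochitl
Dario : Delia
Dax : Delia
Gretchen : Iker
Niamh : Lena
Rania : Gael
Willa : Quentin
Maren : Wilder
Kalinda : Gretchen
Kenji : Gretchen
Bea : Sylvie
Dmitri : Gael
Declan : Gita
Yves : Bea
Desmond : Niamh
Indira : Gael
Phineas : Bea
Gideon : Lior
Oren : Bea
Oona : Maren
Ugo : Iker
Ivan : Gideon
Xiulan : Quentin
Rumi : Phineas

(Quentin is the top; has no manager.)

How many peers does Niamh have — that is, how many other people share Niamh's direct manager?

2

Niamh reports to Lena. Lena's other direct reports are Wilder, Lior — 2 peers.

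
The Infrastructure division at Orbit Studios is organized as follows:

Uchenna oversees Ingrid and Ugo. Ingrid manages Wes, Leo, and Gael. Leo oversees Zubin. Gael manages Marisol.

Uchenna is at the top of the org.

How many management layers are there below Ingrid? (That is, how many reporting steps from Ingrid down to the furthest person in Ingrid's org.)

2

The longest chain under Ingrid runs Ingrid → Gael → Marisol, which is 2 levels below Ingrid.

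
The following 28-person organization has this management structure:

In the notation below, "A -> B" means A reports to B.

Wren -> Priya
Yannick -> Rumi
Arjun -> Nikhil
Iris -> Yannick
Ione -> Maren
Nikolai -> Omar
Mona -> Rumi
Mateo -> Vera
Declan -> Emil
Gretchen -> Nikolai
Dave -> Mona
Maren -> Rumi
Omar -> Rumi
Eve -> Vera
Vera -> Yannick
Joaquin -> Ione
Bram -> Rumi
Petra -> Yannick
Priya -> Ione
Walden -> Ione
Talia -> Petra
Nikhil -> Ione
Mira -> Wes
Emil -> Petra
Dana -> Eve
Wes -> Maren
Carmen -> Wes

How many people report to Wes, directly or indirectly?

2

Wes directly manages Mira, Carmen. Mira has no reports. Carmen has no reports. So Wes's organization is 2 direct reports plus everyone under them: 1 + 1 = 2.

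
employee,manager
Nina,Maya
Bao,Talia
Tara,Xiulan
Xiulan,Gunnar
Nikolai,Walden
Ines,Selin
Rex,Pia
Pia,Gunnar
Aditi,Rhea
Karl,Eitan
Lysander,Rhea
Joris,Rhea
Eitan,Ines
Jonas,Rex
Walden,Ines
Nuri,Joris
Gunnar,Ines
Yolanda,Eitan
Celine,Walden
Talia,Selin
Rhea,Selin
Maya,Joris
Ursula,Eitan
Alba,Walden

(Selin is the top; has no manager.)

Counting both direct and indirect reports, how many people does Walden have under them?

Walden directly manages Nikolai, Celine, Alba. Nikolai has no reports. Celine has no reports. Alba has no reports. So Walden's organization is 3 direct reports plus everyone under them: 1 + 1 + 1 = 3.

3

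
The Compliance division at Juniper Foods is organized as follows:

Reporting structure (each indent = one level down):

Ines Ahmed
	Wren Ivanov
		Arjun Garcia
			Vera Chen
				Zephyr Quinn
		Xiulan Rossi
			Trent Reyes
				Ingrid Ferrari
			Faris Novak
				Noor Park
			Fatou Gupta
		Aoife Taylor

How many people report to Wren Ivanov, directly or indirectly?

Wren Ivanov directly manages Arjun Garcia, Xiulan Rossi, Aoife Taylor. Under Arjun Garcia: Vera Chen, Zephyr Quinn (2). Under Xiulan Rossi: Fatou Gupta, Faris Novak, Noor Park, Trent Reyes, Ingrid Ferrari (5). Aoife Taylor has no reports. So Wren Ivanov's organization is 3 direct reports plus everyone under them: 3 + 6 + 1 = 10.

10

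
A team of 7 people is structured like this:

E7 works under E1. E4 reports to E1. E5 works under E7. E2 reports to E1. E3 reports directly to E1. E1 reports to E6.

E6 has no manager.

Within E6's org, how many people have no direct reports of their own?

The people in E6's organization with no one reporting to them are E4, E3, E2, E5. That is 4.

4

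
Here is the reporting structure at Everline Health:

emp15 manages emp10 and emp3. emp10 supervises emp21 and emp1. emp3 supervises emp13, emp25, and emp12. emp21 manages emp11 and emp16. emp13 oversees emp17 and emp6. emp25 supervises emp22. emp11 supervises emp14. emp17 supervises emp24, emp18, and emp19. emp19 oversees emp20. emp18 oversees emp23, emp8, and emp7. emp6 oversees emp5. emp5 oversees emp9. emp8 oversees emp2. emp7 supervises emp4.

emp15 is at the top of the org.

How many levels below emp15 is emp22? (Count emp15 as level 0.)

Chain from emp22 up to emp15: emp22 → emp25 → emp3 → emp15. That is 3 steps up, so emp22 is 3 levels below emp15.

3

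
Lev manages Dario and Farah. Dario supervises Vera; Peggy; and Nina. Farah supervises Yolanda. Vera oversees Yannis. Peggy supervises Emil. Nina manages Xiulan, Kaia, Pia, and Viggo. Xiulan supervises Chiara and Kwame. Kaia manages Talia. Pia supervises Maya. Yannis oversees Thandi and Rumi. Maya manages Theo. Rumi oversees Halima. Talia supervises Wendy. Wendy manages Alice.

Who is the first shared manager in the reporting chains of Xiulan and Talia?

Nina

Xiulan's chain of managers is Nina, Dario, Lev. Talia's chain of managers is Kaia, Nina, Dario, Lev. The first manager that appears in both chains is Nina.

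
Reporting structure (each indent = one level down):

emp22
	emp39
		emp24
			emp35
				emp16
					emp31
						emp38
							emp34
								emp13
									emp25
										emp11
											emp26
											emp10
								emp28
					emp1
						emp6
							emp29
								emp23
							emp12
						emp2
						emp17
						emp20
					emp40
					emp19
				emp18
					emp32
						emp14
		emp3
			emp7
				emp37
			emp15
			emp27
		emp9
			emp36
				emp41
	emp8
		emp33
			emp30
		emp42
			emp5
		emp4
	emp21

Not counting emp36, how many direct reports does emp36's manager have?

0

emp36 reports to emp9, and emp9 has no other direct reports. emp36 has 0 peers.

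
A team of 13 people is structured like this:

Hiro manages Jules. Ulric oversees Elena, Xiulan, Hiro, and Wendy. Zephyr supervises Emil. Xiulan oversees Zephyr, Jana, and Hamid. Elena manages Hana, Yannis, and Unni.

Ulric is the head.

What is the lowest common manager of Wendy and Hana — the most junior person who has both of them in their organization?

Wendy's chain of managers is Ulric. Hana's chain of managers is Elena, Ulric. The first manager that appears in both chains is Ulric.

Ulric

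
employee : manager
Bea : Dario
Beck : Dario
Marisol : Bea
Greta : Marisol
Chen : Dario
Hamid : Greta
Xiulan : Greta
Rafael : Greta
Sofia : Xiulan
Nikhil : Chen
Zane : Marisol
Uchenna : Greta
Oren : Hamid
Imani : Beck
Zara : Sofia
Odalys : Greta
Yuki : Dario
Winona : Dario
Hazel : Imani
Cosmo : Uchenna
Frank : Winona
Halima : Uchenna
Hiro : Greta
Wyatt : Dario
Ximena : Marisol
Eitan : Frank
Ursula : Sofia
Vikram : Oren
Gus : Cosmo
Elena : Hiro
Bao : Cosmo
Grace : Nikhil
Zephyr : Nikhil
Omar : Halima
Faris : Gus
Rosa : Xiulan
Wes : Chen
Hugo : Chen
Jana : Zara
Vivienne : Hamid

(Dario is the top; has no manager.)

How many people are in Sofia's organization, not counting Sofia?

3

Sofia directly manages Zara, Ursula. Under Zara: Jana (1). Ursula has no reports. So Sofia's organization is 2 direct reports plus everyone under them: 2 + 1 = 3.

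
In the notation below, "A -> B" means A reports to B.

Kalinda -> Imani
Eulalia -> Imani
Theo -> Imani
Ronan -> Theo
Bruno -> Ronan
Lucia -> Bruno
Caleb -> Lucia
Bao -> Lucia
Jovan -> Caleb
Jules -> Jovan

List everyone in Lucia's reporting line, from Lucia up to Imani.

Lucia -> Bruno -> Ronan -> Theo -> Imani

Lucia reports to Bruno. Bruno reports to Ronan. Ronan reports to Theo. Theo reports to Imani. Imani is at the top.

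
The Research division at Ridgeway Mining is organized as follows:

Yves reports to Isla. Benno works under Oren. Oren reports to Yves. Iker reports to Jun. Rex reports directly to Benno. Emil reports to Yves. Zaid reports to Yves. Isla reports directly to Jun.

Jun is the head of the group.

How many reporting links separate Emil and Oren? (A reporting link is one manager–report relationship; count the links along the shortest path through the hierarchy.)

2

Emil is 1 level below Yves, and Oren is 1 level below Yves (their lowest common manager). The shortest path runs up from Emil to Yves and back down to Oren: 1 + 1 = 2 links.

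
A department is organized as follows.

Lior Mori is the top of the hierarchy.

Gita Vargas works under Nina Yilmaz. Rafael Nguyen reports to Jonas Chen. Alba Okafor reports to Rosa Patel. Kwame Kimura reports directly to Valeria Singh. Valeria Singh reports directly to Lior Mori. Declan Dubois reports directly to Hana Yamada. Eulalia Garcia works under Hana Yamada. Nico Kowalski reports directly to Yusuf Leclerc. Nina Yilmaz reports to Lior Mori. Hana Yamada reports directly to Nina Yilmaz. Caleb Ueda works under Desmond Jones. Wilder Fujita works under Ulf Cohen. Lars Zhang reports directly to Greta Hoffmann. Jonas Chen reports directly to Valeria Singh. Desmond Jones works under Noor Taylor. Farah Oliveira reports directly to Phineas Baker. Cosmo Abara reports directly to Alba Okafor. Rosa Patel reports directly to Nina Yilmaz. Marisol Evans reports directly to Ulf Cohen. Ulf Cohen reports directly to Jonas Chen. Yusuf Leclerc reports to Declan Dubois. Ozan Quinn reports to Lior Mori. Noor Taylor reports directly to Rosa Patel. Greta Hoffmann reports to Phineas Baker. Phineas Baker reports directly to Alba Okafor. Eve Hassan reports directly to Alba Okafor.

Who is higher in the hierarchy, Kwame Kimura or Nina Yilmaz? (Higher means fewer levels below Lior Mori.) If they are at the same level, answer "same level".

Kwame Kimura is 2 levels below Lior Mori; Nina Yilmaz is 1. Nina Yilmaz is higher.

Nina Yilmaz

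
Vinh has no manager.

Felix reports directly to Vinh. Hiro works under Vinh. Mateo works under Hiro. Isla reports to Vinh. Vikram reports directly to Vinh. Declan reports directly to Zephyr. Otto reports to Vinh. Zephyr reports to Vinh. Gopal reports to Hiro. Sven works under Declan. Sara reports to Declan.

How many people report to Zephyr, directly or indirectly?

Zephyr directly manages Declan. Under Declan: Sara, Sven (2). That's 3 in total.

3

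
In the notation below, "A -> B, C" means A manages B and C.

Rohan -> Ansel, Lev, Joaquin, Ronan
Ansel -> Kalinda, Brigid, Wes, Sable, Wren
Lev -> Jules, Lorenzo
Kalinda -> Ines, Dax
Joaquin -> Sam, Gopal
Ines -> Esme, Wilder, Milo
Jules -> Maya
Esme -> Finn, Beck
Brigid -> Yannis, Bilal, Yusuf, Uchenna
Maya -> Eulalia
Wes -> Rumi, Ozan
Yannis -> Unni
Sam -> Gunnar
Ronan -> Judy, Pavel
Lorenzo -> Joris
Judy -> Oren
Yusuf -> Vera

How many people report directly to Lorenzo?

1

Lorenzo directly manages Joris. That is 1 direct report.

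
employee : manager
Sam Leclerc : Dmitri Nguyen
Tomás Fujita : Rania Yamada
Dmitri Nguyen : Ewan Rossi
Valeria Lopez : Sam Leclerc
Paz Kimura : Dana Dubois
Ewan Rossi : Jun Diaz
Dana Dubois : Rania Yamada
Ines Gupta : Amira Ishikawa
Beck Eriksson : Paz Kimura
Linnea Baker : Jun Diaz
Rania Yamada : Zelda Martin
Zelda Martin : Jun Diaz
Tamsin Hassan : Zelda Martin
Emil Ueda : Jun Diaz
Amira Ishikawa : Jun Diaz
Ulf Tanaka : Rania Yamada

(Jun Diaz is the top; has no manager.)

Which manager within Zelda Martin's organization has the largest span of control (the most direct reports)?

Direct-report counts within Zelda Martin's organization: Zelda Martin has 2; Rania Yamada has 3; Dana Dubois has 1; Paz Kimura has 1. The largest is 3, held by Rania Yamada.

Rania Yamada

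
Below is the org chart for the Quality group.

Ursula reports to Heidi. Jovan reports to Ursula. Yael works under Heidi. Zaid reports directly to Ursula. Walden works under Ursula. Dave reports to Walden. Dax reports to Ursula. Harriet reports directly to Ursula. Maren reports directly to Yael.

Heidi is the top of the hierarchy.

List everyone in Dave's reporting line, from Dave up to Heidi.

Dave reports to Walden. Walden reports to Ursula. Ursula reports to Heidi. Heidi is at the top.

Dave -> Walden -> Ursula -> Heidi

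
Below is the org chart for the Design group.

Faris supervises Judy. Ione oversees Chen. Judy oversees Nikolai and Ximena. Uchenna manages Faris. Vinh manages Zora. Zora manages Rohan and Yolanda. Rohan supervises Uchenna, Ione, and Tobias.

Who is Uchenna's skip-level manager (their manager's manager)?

Zora

Uchenna reports to Rohan, and Rohan reports to Zora. So Uchenna's skip-level manager is Zora.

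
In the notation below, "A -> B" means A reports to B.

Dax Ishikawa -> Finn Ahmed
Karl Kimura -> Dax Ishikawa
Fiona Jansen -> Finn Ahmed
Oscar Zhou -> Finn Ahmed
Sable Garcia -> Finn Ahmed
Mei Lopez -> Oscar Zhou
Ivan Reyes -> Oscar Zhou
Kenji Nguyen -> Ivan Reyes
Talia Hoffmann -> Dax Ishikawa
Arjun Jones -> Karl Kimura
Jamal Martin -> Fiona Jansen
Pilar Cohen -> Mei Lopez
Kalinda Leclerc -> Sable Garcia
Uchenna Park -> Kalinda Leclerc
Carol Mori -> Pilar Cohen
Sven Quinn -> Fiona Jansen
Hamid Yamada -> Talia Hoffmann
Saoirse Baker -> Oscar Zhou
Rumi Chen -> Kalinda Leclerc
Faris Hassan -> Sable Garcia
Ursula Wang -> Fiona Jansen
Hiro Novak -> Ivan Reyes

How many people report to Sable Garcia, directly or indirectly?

4

Sable Garcia directly manages Kalinda Leclerc, Faris Hassan. Under Kalinda Leclerc: Rumi Chen, Uchenna Park (2). Faris Hassan has no reports. So Sable Garcia's organization is 2 direct reports plus everyone under them: 3 + 1 = 4.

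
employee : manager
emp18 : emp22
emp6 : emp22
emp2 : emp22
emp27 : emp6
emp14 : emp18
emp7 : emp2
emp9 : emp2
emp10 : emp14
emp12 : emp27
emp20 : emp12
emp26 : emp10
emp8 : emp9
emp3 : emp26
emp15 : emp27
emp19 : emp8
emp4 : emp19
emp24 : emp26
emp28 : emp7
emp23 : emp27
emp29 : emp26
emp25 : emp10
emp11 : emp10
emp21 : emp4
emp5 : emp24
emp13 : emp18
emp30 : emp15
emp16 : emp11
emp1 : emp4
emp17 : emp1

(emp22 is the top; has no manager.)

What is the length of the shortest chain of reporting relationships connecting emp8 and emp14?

emp8 is 3 levels below emp22, and emp14 is 2 levels below emp22 (their lowest common manager). The shortest path runs up from emp8 to emp22 and back down to emp14: 3 + 2 = 5 links.

5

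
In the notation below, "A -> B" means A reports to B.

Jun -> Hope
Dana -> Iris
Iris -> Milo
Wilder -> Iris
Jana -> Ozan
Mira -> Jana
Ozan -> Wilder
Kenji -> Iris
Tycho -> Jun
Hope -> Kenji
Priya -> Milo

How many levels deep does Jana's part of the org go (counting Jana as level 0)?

The longest chain under Jana runs Jana → Mira, which is 1 level below Jana.

1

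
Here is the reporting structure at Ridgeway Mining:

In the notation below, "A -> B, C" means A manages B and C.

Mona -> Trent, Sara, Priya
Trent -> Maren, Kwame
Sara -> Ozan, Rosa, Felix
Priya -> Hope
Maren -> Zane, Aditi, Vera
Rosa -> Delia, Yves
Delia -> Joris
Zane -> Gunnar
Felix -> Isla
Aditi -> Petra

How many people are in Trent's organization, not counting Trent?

7

Trent directly manages Maren, Kwame. Under Maren: Vera, Aditi, Petra, Zane, Gunnar (5). Kwame has no reports. So Trent's organization is 2 direct reports plus everyone under them: 6 + 1 = 7.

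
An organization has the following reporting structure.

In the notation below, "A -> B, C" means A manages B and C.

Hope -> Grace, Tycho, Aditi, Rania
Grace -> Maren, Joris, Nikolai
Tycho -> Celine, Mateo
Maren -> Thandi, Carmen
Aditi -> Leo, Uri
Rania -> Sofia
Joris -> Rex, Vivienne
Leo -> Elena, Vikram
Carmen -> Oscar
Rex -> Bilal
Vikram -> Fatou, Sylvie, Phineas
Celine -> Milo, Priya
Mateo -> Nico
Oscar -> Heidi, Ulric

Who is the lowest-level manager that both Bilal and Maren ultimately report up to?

Grace

Bilal's chain of managers is Rex, Joris, Grace, Hope. Maren's chain of managers is Grace, Hope. The first manager that appears in both chains is Grace.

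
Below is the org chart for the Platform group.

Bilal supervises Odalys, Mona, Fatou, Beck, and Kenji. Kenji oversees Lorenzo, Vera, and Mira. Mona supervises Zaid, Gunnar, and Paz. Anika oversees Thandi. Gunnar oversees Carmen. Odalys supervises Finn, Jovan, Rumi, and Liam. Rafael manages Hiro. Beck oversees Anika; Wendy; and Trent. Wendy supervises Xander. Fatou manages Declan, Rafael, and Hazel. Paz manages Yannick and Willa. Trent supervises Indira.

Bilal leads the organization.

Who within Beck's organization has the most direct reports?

Beck

Direct-report counts within Beck's organization: Beck has 3; Wendy has 1; Anika has 1; Trent has 1. The largest is 3, held by Beck.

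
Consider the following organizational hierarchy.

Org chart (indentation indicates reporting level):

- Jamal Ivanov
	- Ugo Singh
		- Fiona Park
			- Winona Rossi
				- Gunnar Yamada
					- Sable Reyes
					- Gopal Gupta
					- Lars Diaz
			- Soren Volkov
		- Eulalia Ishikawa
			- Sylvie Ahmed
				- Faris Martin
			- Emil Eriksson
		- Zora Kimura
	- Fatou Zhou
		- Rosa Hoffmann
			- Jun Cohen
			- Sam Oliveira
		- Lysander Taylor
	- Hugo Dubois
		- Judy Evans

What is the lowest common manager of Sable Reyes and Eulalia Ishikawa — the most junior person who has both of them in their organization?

Ugo Singh

Sable Reyes's chain of managers is Gunnar Yamada, Winona Rossi, Fiona Park, Ugo Singh, Jamal Ivanov. Eulalia Ishikawa's chain of managers is Ugo Singh, Jamal Ivanov. The first manager that appears in both chains is Ugo Singh.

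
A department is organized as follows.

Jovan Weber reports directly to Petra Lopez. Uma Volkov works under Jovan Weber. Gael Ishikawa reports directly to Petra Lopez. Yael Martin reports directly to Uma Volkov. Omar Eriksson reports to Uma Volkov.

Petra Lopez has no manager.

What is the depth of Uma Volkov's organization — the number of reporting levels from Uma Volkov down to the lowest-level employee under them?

The longest chain under Uma Volkov runs Uma Volkov → Omar Eriksson, which is 1 level below Uma Volkov.

1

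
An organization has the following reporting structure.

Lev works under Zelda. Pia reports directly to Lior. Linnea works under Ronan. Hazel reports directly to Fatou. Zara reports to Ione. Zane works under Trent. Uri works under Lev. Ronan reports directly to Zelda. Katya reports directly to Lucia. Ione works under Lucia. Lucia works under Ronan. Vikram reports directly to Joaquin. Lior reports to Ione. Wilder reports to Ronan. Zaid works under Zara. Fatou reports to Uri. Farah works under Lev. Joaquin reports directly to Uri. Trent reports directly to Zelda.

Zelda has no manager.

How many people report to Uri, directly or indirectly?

4

Uri directly manages Fatou, Joaquin. Under Fatou: Hazel (1). Under Joaquin: Vikram (1). So Uri's organization is 2 direct reports plus everyone under them: 2 + 2 = 4.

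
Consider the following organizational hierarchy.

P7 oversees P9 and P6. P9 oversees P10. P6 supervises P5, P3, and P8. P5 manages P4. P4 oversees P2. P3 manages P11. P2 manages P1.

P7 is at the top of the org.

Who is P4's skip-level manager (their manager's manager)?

P4 reports to P5, and P5 reports to P6. So P4's skip-level manager is P6.

P6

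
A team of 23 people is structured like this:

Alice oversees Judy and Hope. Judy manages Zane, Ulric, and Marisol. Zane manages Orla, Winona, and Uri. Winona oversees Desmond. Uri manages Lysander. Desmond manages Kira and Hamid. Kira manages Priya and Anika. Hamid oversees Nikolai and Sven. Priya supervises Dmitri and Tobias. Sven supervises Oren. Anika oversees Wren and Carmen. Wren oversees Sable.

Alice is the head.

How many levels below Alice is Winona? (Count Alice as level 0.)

Chain from Winona up to Alice: Winona → Zane → Judy → Alice. That is 3 steps up, so Winona is 3 levels below Alice.

3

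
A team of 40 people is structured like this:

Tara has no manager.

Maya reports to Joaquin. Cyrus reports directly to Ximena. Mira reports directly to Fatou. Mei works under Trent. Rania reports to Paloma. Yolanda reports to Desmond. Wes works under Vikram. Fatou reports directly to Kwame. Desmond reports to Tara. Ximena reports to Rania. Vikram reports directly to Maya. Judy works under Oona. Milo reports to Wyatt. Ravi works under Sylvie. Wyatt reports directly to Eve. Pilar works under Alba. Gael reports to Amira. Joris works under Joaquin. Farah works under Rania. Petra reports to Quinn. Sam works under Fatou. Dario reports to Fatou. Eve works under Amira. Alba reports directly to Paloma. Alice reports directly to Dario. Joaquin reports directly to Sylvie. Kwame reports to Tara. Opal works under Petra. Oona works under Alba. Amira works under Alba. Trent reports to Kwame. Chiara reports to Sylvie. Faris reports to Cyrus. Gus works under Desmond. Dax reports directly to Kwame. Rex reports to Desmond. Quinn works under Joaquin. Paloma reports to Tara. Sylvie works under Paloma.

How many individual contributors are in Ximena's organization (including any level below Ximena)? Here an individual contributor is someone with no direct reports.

1

The only person in Ximena's organization with no one reporting to them is Faris. That is 1.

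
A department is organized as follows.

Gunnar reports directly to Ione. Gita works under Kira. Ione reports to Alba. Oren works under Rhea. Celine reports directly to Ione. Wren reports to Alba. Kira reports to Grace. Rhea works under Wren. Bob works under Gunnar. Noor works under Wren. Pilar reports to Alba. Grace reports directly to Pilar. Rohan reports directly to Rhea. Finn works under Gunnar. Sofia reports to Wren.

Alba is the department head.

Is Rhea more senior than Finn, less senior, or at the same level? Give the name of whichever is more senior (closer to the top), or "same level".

Rhea

Rhea is 2 levels below Alba; Finn is 3. Rhea is higher.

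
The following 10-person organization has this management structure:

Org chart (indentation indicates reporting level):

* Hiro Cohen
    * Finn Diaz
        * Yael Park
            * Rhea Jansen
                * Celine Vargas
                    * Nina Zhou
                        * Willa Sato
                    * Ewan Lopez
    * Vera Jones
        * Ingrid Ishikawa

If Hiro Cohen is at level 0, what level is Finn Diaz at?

1

Chain from Finn Diaz up to Hiro Cohen: Finn Diaz → Hiro Cohen. That is 1 step up, so Finn Diaz is 1 level below Hiro Cohen.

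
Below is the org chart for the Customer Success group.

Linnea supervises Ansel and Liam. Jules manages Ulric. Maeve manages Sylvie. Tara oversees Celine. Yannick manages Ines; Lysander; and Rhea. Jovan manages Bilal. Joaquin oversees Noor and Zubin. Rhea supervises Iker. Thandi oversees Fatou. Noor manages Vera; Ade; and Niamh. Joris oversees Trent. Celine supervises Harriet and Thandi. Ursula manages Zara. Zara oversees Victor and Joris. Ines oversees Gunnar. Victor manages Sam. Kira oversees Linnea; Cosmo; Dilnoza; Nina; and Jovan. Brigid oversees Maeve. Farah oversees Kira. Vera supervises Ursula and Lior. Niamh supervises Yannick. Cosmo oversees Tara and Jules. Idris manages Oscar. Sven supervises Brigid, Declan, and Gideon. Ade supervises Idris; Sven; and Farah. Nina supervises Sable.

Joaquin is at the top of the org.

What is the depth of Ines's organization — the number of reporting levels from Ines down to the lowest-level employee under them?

The longest chain under Ines runs Ines → Gunnar, which is 1 level below Ines.

1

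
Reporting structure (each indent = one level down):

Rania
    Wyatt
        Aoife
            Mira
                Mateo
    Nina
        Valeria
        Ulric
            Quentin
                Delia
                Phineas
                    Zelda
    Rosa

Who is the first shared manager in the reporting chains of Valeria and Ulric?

Valeria's chain of managers is Nina, Rania. Ulric's chain of managers is Nina, Rania. The first manager that appears in both chains is Nina.

Nina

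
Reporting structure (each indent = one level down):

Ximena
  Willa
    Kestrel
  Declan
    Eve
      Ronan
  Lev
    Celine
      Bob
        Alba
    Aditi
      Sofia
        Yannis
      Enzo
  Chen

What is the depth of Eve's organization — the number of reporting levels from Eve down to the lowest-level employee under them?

1

The longest chain under Eve runs Eve → Ronan, which is 1 level below Eve.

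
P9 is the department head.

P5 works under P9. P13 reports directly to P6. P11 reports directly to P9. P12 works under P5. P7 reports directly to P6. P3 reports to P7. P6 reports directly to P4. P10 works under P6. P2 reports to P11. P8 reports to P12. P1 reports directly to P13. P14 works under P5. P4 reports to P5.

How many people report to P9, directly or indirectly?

13

P9 directly manages P11, P5. Under P11: P2 (1). Under P5: P12, P8, P14, P4, P6, P7, P3, P10, P13, P1 (10). So P9's organization is 2 direct reports plus everyone under them: 2 + 11 = 13.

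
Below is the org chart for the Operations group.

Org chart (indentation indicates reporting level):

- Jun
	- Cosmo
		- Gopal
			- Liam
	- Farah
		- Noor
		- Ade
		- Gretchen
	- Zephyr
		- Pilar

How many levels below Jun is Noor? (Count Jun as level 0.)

2

Chain from Noor up to Jun: Noor → Farah → Jun. That is 2 steps up, so Noor is 2 levels below Jun.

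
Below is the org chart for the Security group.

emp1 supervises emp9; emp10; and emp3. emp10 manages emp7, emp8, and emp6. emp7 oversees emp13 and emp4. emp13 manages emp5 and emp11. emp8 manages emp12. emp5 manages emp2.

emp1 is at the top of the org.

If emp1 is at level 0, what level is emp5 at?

4

Chain from emp5 up to emp1: emp5 → emp13 → emp7 → emp10 → emp1. That is 4 steps up, so emp5 is 4 levels below emp1.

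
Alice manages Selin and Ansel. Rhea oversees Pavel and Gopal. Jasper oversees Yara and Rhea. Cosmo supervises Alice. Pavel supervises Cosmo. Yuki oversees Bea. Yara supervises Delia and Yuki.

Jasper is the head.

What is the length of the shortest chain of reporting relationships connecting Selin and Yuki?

7

Selin is 5 levels below Jasper, and Yuki is 2 levels below Jasper (their lowest common manager). The shortest path runs up from Selin to Jasper and back down to Yuki: 5 + 2 = 7 links.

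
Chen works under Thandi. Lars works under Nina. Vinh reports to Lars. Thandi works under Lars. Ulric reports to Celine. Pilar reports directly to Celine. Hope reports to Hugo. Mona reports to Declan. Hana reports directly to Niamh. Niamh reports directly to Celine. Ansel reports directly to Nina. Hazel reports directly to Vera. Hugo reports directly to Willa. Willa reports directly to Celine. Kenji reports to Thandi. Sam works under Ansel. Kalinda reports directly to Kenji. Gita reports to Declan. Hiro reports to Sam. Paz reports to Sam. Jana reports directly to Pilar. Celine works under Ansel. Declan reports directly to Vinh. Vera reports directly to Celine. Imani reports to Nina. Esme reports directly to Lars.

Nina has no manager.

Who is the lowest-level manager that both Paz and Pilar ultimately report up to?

Ansel

Paz's chain of managers is Sam, Ansel, Nina. Pilar's chain of managers is Celine, Ansel, Nina. The first manager that appears in both chains is Ansel.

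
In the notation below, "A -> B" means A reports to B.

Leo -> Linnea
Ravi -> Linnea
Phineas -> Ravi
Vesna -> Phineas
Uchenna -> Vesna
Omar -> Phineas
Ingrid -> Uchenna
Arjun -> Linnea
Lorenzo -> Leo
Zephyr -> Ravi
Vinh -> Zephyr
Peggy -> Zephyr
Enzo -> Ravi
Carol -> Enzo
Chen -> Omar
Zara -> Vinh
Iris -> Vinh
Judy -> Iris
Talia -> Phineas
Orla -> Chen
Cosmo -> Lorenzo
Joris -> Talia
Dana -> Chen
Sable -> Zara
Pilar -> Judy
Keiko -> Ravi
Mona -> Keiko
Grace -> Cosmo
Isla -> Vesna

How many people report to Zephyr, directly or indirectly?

Zephyr directly manages Vinh, Peggy. Under Vinh: Iris, Judy, Pilar, Zara, Sable (5). Peggy has no reports. So Zephyr's organization is 2 direct reports plus everyone under them: 6 + 1 = 7.

7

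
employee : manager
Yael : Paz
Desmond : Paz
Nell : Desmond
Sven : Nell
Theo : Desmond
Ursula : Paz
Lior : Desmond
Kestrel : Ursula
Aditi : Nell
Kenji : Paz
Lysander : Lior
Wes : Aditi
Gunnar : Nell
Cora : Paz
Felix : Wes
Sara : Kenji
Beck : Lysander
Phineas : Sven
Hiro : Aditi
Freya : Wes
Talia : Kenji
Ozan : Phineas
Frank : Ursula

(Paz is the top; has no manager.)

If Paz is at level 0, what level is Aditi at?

Chain from Aditi up to Paz: Aditi → Nell → Desmond → Paz. That is 3 steps up, so Aditi is 3 levels below Paz.

3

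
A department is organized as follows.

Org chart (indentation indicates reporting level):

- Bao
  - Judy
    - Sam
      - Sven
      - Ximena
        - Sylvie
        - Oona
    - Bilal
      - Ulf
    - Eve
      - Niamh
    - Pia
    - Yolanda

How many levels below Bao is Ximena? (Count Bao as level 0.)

Chain from Ximena up to Bao: Ximena → Sam → Judy → Bao. That is 3 steps up, so Ximena is 3 levels below Bao.

3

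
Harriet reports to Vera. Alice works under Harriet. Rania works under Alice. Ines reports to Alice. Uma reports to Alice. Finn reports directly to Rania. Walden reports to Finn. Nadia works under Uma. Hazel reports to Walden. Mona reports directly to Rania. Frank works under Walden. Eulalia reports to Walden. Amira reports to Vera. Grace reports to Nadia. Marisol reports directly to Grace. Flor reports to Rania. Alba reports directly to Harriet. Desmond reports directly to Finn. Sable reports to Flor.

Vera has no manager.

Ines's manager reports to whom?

Ines reports to Alice, and Alice reports to Harriet. So Ines's skip-level manager is Harriet.

Harriet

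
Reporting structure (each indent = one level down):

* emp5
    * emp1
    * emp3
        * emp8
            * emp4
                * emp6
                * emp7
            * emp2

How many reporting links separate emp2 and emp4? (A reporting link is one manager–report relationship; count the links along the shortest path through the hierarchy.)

emp2 is 1 level below emp8, and emp4 is 1 level below emp8 (their lowest common manager). The shortest path runs up from emp2 to emp8 and back down to emp4: 1 + 1 = 2 links.

2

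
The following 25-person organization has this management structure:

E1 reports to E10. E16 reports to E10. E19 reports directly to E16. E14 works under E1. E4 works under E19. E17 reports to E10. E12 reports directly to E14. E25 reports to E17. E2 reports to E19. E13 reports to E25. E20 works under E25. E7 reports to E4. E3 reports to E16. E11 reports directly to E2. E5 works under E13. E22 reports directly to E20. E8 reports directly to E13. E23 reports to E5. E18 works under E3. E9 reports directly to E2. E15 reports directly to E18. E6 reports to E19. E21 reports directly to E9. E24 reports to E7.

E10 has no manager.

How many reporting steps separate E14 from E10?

Chain from E14 up to E10: E14 → E1 → E10. That is 2 steps up, so E14 is 2 levels below E10.

2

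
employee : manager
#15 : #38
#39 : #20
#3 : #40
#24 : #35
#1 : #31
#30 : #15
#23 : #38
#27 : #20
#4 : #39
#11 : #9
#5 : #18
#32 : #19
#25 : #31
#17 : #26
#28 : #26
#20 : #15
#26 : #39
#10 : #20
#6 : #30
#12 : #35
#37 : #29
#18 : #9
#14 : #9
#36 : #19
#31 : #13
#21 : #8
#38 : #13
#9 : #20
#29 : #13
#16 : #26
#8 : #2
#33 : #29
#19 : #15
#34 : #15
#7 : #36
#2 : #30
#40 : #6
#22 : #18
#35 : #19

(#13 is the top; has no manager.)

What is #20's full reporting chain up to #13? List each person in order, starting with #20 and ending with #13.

#20 -> #15 -> #38 -> #13

#20 reports to #15. #15 reports to #38. #38 reports to #13. #13 is at the top.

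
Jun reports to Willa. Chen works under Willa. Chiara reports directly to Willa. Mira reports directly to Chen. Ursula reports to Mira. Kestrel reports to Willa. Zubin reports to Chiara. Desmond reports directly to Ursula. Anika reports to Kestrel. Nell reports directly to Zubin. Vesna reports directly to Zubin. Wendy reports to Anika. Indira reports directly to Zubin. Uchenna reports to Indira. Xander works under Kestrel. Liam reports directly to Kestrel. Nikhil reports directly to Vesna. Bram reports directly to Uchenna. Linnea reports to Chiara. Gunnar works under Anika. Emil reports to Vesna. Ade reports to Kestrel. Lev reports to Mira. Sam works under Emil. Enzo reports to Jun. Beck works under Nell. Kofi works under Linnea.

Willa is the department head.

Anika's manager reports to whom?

Willa

Anika reports to Kestrel, and Kestrel reports to Willa. So Anika's skip-level manager is Willa.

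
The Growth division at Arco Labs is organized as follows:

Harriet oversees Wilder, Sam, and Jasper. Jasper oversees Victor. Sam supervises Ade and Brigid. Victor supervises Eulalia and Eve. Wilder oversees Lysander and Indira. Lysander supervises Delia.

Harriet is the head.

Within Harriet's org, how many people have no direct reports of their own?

6

The people in Harriet's organization with no one reporting to them are Brigid, Ade, Eve, Eulalia, Indira, Delia. That is 6.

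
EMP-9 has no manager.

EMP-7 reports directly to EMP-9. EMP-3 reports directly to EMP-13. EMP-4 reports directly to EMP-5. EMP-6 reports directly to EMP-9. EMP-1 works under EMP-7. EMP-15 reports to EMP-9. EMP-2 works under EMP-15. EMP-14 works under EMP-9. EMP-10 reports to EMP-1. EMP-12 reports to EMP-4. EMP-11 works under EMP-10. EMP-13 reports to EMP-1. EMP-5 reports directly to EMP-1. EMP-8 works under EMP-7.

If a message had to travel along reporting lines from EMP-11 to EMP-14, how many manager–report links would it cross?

5

EMP-11 is 4 levels below EMP-9, and EMP-14 is 1 level below EMP-9 (their lowest common manager). The shortest path runs up from EMP-11 to EMP-9 and back down to EMP-14: 4 + 1 = 5 links.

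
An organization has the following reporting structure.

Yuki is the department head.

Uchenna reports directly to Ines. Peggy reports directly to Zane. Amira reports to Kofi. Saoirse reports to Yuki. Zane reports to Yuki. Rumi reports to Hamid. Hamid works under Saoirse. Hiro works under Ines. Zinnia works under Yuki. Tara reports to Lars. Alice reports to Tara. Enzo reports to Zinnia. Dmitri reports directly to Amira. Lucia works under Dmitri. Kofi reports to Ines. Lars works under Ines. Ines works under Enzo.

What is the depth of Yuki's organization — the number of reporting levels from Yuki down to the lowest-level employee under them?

The longest chain under Yuki runs Yuki → Zinnia → Enzo → Ines → Kofi → Amira → Dmitri → Lucia, which is 7 levels below Yuki.

7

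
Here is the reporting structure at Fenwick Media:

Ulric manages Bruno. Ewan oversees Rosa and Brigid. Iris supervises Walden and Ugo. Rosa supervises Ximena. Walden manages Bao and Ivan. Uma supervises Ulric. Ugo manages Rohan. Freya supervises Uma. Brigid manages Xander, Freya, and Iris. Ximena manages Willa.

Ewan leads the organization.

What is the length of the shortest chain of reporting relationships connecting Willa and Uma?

Willa is 3 levels below Ewan, and Uma is 3 levels below Ewan (their lowest common manager). The shortest path runs up from Willa to Ewan and back down to Uma: 3 + 3 = 6 links.

6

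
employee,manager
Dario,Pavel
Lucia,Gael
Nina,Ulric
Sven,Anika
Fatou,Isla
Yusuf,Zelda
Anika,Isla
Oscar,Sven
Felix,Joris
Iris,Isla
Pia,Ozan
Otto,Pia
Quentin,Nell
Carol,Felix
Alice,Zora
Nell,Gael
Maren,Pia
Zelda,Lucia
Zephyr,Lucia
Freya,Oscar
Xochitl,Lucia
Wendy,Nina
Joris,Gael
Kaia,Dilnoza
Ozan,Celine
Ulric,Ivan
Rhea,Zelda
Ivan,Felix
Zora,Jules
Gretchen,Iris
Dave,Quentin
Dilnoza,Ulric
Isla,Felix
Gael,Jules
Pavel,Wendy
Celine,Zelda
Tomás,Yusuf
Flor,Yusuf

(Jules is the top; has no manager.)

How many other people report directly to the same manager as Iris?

Iris reports to Isla. Isla's other direct reports are Anika, Fatou — 2 peers.

2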